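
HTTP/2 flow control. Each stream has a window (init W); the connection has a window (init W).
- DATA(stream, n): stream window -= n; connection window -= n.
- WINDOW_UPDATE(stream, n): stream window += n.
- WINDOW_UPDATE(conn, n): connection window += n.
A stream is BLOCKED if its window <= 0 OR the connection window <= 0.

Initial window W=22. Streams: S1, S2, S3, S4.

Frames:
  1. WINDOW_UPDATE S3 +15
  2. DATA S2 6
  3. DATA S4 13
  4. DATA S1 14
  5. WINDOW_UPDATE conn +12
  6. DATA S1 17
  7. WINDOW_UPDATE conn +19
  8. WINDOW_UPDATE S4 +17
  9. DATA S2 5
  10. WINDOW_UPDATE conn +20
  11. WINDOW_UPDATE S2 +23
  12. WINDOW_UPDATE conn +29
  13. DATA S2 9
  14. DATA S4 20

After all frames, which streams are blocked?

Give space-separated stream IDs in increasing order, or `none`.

Answer: S1

Derivation:
Op 1: conn=22 S1=22 S2=22 S3=37 S4=22 blocked=[]
Op 2: conn=16 S1=22 S2=16 S3=37 S4=22 blocked=[]
Op 3: conn=3 S1=22 S2=16 S3=37 S4=9 blocked=[]
Op 4: conn=-11 S1=8 S2=16 S3=37 S4=9 blocked=[1, 2, 3, 4]
Op 5: conn=1 S1=8 S2=16 S3=37 S4=9 blocked=[]
Op 6: conn=-16 S1=-9 S2=16 S3=37 S4=9 blocked=[1, 2, 3, 4]
Op 7: conn=3 S1=-9 S2=16 S3=37 S4=9 blocked=[1]
Op 8: conn=3 S1=-9 S2=16 S3=37 S4=26 blocked=[1]
Op 9: conn=-2 S1=-9 S2=11 S3=37 S4=26 blocked=[1, 2, 3, 4]
Op 10: conn=18 S1=-9 S2=11 S3=37 S4=26 blocked=[1]
Op 11: conn=18 S1=-9 S2=34 S3=37 S4=26 blocked=[1]
Op 12: conn=47 S1=-9 S2=34 S3=37 S4=26 blocked=[1]
Op 13: conn=38 S1=-9 S2=25 S3=37 S4=26 blocked=[1]
Op 14: conn=18 S1=-9 S2=25 S3=37 S4=6 blocked=[1]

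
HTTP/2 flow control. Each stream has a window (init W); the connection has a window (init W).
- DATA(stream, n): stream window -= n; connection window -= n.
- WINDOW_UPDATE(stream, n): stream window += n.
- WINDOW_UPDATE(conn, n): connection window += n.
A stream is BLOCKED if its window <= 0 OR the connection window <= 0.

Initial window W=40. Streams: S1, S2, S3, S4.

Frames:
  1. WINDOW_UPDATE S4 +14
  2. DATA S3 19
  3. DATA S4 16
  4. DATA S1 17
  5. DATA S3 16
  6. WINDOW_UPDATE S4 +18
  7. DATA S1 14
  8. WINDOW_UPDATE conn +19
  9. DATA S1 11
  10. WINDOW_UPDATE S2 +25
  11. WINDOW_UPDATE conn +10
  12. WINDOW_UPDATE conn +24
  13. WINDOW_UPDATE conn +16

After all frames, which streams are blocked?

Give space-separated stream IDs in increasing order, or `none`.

Answer: S1

Derivation:
Op 1: conn=40 S1=40 S2=40 S3=40 S4=54 blocked=[]
Op 2: conn=21 S1=40 S2=40 S3=21 S4=54 blocked=[]
Op 3: conn=5 S1=40 S2=40 S3=21 S4=38 blocked=[]
Op 4: conn=-12 S1=23 S2=40 S3=21 S4=38 blocked=[1, 2, 3, 4]
Op 5: conn=-28 S1=23 S2=40 S3=5 S4=38 blocked=[1, 2, 3, 4]
Op 6: conn=-28 S1=23 S2=40 S3=5 S4=56 blocked=[1, 2, 3, 4]
Op 7: conn=-42 S1=9 S2=40 S3=5 S4=56 blocked=[1, 2, 3, 4]
Op 8: conn=-23 S1=9 S2=40 S3=5 S4=56 blocked=[1, 2, 3, 4]
Op 9: conn=-34 S1=-2 S2=40 S3=5 S4=56 blocked=[1, 2, 3, 4]
Op 10: conn=-34 S1=-2 S2=65 S3=5 S4=56 blocked=[1, 2, 3, 4]
Op 11: conn=-24 S1=-2 S2=65 S3=5 S4=56 blocked=[1, 2, 3, 4]
Op 12: conn=0 S1=-2 S2=65 S3=5 S4=56 blocked=[1, 2, 3, 4]
Op 13: conn=16 S1=-2 S2=65 S3=5 S4=56 blocked=[1]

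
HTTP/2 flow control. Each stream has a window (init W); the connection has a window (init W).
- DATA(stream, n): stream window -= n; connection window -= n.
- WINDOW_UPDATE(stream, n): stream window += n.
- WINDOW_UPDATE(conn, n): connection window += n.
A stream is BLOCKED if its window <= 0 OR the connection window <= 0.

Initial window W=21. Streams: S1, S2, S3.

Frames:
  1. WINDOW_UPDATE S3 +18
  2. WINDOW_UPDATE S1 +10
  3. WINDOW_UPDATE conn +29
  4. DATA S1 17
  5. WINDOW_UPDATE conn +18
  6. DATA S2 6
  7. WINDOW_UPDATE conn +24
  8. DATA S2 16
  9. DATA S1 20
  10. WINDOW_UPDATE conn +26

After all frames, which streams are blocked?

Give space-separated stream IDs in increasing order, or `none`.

Answer: S1 S2

Derivation:
Op 1: conn=21 S1=21 S2=21 S3=39 blocked=[]
Op 2: conn=21 S1=31 S2=21 S3=39 blocked=[]
Op 3: conn=50 S1=31 S2=21 S3=39 blocked=[]
Op 4: conn=33 S1=14 S2=21 S3=39 blocked=[]
Op 5: conn=51 S1=14 S2=21 S3=39 blocked=[]
Op 6: conn=45 S1=14 S2=15 S3=39 blocked=[]
Op 7: conn=69 S1=14 S2=15 S3=39 blocked=[]
Op 8: conn=53 S1=14 S2=-1 S3=39 blocked=[2]
Op 9: conn=33 S1=-6 S2=-1 S3=39 blocked=[1, 2]
Op 10: conn=59 S1=-6 S2=-1 S3=39 blocked=[1, 2]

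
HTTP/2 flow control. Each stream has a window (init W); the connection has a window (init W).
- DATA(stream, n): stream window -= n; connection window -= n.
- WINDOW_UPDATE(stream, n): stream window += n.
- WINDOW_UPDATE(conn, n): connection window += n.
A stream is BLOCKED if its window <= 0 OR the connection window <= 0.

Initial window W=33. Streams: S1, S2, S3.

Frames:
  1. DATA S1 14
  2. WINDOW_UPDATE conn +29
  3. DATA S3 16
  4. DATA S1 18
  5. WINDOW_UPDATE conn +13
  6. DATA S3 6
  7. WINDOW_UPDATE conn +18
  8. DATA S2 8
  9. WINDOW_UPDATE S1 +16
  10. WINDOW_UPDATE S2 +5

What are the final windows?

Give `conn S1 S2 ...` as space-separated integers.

Answer: 31 17 30 11

Derivation:
Op 1: conn=19 S1=19 S2=33 S3=33 blocked=[]
Op 2: conn=48 S1=19 S2=33 S3=33 blocked=[]
Op 3: conn=32 S1=19 S2=33 S3=17 blocked=[]
Op 4: conn=14 S1=1 S2=33 S3=17 blocked=[]
Op 5: conn=27 S1=1 S2=33 S3=17 blocked=[]
Op 6: conn=21 S1=1 S2=33 S3=11 blocked=[]
Op 7: conn=39 S1=1 S2=33 S3=11 blocked=[]
Op 8: conn=31 S1=1 S2=25 S3=11 blocked=[]
Op 9: conn=31 S1=17 S2=25 S3=11 blocked=[]
Op 10: conn=31 S1=17 S2=30 S3=11 blocked=[]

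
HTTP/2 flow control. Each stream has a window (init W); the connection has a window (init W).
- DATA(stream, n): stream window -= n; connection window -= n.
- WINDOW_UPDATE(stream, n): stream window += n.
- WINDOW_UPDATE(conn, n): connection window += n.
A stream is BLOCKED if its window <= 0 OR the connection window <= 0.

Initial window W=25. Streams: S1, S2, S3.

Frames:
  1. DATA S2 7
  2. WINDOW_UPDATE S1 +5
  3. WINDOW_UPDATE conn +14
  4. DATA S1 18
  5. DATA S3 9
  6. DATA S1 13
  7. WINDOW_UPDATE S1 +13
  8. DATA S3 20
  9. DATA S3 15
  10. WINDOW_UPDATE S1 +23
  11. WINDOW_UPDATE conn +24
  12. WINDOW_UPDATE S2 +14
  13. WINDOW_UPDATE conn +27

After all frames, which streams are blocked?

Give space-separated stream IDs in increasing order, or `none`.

Answer: S3

Derivation:
Op 1: conn=18 S1=25 S2=18 S3=25 blocked=[]
Op 2: conn=18 S1=30 S2=18 S3=25 blocked=[]
Op 3: conn=32 S1=30 S2=18 S3=25 blocked=[]
Op 4: conn=14 S1=12 S2=18 S3=25 blocked=[]
Op 5: conn=5 S1=12 S2=18 S3=16 blocked=[]
Op 6: conn=-8 S1=-1 S2=18 S3=16 blocked=[1, 2, 3]
Op 7: conn=-8 S1=12 S2=18 S3=16 blocked=[1, 2, 3]
Op 8: conn=-28 S1=12 S2=18 S3=-4 blocked=[1, 2, 3]
Op 9: conn=-43 S1=12 S2=18 S3=-19 blocked=[1, 2, 3]
Op 10: conn=-43 S1=35 S2=18 S3=-19 blocked=[1, 2, 3]
Op 11: conn=-19 S1=35 S2=18 S3=-19 blocked=[1, 2, 3]
Op 12: conn=-19 S1=35 S2=32 S3=-19 blocked=[1, 2, 3]
Op 13: conn=8 S1=35 S2=32 S3=-19 blocked=[3]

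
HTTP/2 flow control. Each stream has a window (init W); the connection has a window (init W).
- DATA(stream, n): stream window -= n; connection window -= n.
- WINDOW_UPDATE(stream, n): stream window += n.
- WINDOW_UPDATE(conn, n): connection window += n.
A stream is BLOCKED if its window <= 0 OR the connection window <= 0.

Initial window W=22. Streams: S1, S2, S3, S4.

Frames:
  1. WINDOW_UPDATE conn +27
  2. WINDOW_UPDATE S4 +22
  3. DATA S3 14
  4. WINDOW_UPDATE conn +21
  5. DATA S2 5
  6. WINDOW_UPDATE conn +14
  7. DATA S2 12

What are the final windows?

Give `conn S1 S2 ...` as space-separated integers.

Op 1: conn=49 S1=22 S2=22 S3=22 S4=22 blocked=[]
Op 2: conn=49 S1=22 S2=22 S3=22 S4=44 blocked=[]
Op 3: conn=35 S1=22 S2=22 S3=8 S4=44 blocked=[]
Op 4: conn=56 S1=22 S2=22 S3=8 S4=44 blocked=[]
Op 5: conn=51 S1=22 S2=17 S3=8 S4=44 blocked=[]
Op 6: conn=65 S1=22 S2=17 S3=8 S4=44 blocked=[]
Op 7: conn=53 S1=22 S2=5 S3=8 S4=44 blocked=[]

Answer: 53 22 5 8 44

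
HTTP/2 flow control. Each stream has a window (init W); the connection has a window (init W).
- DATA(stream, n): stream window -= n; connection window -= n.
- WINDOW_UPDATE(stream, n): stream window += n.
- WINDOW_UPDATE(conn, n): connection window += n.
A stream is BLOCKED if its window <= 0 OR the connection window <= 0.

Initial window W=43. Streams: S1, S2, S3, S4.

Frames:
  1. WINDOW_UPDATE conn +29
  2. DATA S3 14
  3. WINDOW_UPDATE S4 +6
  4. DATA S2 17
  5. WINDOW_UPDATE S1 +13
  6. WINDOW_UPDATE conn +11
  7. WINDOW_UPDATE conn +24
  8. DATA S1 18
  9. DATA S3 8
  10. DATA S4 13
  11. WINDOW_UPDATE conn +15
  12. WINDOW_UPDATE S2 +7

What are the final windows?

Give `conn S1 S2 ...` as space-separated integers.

Op 1: conn=72 S1=43 S2=43 S3=43 S4=43 blocked=[]
Op 2: conn=58 S1=43 S2=43 S3=29 S4=43 blocked=[]
Op 3: conn=58 S1=43 S2=43 S3=29 S4=49 blocked=[]
Op 4: conn=41 S1=43 S2=26 S3=29 S4=49 blocked=[]
Op 5: conn=41 S1=56 S2=26 S3=29 S4=49 blocked=[]
Op 6: conn=52 S1=56 S2=26 S3=29 S4=49 blocked=[]
Op 7: conn=76 S1=56 S2=26 S3=29 S4=49 blocked=[]
Op 8: conn=58 S1=38 S2=26 S3=29 S4=49 blocked=[]
Op 9: conn=50 S1=38 S2=26 S3=21 S4=49 blocked=[]
Op 10: conn=37 S1=38 S2=26 S3=21 S4=36 blocked=[]
Op 11: conn=52 S1=38 S2=26 S3=21 S4=36 blocked=[]
Op 12: conn=52 S1=38 S2=33 S3=21 S4=36 blocked=[]

Answer: 52 38 33 21 36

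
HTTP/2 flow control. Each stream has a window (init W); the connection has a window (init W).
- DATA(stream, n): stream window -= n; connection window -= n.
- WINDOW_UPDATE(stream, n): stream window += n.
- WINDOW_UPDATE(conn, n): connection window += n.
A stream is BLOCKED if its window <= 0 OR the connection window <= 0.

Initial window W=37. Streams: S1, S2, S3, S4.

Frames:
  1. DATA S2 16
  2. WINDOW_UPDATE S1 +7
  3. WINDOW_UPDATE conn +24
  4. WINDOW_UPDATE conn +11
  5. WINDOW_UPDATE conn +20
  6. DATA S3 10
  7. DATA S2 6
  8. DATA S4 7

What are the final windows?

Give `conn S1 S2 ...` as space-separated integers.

Op 1: conn=21 S1=37 S2=21 S3=37 S4=37 blocked=[]
Op 2: conn=21 S1=44 S2=21 S3=37 S4=37 blocked=[]
Op 3: conn=45 S1=44 S2=21 S3=37 S4=37 blocked=[]
Op 4: conn=56 S1=44 S2=21 S3=37 S4=37 blocked=[]
Op 5: conn=76 S1=44 S2=21 S3=37 S4=37 blocked=[]
Op 6: conn=66 S1=44 S2=21 S3=27 S4=37 blocked=[]
Op 7: conn=60 S1=44 S2=15 S3=27 S4=37 blocked=[]
Op 8: conn=53 S1=44 S2=15 S3=27 S4=30 blocked=[]

Answer: 53 44 15 27 30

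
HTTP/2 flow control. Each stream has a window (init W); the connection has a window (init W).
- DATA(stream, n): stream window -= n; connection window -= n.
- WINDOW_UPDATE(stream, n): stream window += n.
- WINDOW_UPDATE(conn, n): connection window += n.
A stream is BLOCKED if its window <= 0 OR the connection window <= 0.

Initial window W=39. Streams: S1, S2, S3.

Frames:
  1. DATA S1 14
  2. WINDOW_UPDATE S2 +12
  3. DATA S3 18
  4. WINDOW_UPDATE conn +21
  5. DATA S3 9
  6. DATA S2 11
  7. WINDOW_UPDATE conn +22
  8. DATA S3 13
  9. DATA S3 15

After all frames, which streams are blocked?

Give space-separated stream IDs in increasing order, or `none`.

Op 1: conn=25 S1=25 S2=39 S3=39 blocked=[]
Op 2: conn=25 S1=25 S2=51 S3=39 blocked=[]
Op 3: conn=7 S1=25 S2=51 S3=21 blocked=[]
Op 4: conn=28 S1=25 S2=51 S3=21 blocked=[]
Op 5: conn=19 S1=25 S2=51 S3=12 blocked=[]
Op 6: conn=8 S1=25 S2=40 S3=12 blocked=[]
Op 7: conn=30 S1=25 S2=40 S3=12 blocked=[]
Op 8: conn=17 S1=25 S2=40 S3=-1 blocked=[3]
Op 9: conn=2 S1=25 S2=40 S3=-16 blocked=[3]

Answer: S3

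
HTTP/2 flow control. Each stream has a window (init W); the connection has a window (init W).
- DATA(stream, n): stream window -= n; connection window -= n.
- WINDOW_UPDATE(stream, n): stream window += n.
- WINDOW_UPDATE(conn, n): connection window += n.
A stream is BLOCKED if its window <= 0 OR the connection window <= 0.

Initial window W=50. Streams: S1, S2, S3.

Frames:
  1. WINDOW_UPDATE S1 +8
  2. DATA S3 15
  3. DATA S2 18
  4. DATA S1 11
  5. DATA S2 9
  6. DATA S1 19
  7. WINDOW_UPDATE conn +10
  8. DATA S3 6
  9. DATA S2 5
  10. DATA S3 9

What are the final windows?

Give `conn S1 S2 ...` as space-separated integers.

Answer: -32 28 18 20

Derivation:
Op 1: conn=50 S1=58 S2=50 S3=50 blocked=[]
Op 2: conn=35 S1=58 S2=50 S3=35 blocked=[]
Op 3: conn=17 S1=58 S2=32 S3=35 blocked=[]
Op 4: conn=6 S1=47 S2=32 S3=35 blocked=[]
Op 5: conn=-3 S1=47 S2=23 S3=35 blocked=[1, 2, 3]
Op 6: conn=-22 S1=28 S2=23 S3=35 blocked=[1, 2, 3]
Op 7: conn=-12 S1=28 S2=23 S3=35 blocked=[1, 2, 3]
Op 8: conn=-18 S1=28 S2=23 S3=29 blocked=[1, 2, 3]
Op 9: conn=-23 S1=28 S2=18 S3=29 blocked=[1, 2, 3]
Op 10: conn=-32 S1=28 S2=18 S3=20 blocked=[1, 2, 3]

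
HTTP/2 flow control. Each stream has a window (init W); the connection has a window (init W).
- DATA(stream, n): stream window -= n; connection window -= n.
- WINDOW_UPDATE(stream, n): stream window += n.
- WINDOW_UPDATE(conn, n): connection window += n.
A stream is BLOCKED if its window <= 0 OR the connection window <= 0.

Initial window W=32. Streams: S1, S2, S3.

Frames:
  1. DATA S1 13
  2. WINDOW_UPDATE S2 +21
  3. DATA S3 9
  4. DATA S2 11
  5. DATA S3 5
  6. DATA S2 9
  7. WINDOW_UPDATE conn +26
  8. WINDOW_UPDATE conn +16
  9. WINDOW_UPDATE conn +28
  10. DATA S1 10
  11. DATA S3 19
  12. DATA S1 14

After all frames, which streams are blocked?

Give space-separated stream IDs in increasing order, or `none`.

Answer: S1 S3

Derivation:
Op 1: conn=19 S1=19 S2=32 S3=32 blocked=[]
Op 2: conn=19 S1=19 S2=53 S3=32 blocked=[]
Op 3: conn=10 S1=19 S2=53 S3=23 blocked=[]
Op 4: conn=-1 S1=19 S2=42 S3=23 blocked=[1, 2, 3]
Op 5: conn=-6 S1=19 S2=42 S3=18 blocked=[1, 2, 3]
Op 6: conn=-15 S1=19 S2=33 S3=18 blocked=[1, 2, 3]
Op 7: conn=11 S1=19 S2=33 S3=18 blocked=[]
Op 8: conn=27 S1=19 S2=33 S3=18 blocked=[]
Op 9: conn=55 S1=19 S2=33 S3=18 blocked=[]
Op 10: conn=45 S1=9 S2=33 S3=18 blocked=[]
Op 11: conn=26 S1=9 S2=33 S3=-1 blocked=[3]
Op 12: conn=12 S1=-5 S2=33 S3=-1 blocked=[1, 3]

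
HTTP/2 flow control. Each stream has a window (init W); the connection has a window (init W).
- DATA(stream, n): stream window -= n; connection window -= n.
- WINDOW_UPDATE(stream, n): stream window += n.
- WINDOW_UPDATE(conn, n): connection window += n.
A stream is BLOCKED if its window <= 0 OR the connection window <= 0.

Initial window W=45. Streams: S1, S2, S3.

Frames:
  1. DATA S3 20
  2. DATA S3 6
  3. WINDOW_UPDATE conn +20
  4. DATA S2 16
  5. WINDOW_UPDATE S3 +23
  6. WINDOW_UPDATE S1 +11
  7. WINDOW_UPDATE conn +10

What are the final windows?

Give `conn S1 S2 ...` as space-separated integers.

Answer: 33 56 29 42

Derivation:
Op 1: conn=25 S1=45 S2=45 S3=25 blocked=[]
Op 2: conn=19 S1=45 S2=45 S3=19 blocked=[]
Op 3: conn=39 S1=45 S2=45 S3=19 blocked=[]
Op 4: conn=23 S1=45 S2=29 S3=19 blocked=[]
Op 5: conn=23 S1=45 S2=29 S3=42 blocked=[]
Op 6: conn=23 S1=56 S2=29 S3=42 blocked=[]
Op 7: conn=33 S1=56 S2=29 S3=42 blocked=[]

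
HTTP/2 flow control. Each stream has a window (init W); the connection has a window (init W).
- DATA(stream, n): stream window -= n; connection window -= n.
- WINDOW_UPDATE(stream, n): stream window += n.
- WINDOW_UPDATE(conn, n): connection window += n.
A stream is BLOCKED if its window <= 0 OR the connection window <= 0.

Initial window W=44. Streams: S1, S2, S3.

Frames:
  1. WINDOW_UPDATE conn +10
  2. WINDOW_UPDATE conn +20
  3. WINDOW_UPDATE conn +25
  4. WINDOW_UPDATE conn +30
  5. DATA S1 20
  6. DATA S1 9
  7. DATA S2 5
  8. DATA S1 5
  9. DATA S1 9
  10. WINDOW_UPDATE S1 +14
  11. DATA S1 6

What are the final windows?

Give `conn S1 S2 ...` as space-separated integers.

Answer: 75 9 39 44

Derivation:
Op 1: conn=54 S1=44 S2=44 S3=44 blocked=[]
Op 2: conn=74 S1=44 S2=44 S3=44 blocked=[]
Op 3: conn=99 S1=44 S2=44 S3=44 blocked=[]
Op 4: conn=129 S1=44 S2=44 S3=44 blocked=[]
Op 5: conn=109 S1=24 S2=44 S3=44 blocked=[]
Op 6: conn=100 S1=15 S2=44 S3=44 blocked=[]
Op 7: conn=95 S1=15 S2=39 S3=44 blocked=[]
Op 8: conn=90 S1=10 S2=39 S3=44 blocked=[]
Op 9: conn=81 S1=1 S2=39 S3=44 blocked=[]
Op 10: conn=81 S1=15 S2=39 S3=44 blocked=[]
Op 11: conn=75 S1=9 S2=39 S3=44 blocked=[]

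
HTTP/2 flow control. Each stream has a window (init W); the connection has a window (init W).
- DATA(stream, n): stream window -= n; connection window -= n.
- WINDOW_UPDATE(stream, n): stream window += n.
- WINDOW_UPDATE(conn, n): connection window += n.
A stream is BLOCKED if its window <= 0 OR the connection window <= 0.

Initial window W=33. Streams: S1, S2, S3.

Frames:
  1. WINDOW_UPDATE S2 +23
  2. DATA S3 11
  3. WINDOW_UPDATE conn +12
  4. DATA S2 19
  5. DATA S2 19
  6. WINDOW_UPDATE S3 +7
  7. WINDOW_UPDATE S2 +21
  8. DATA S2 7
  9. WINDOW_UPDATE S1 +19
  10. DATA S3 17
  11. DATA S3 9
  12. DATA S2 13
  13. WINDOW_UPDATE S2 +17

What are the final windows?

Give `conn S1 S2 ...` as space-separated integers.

Op 1: conn=33 S1=33 S2=56 S3=33 blocked=[]
Op 2: conn=22 S1=33 S2=56 S3=22 blocked=[]
Op 3: conn=34 S1=33 S2=56 S3=22 blocked=[]
Op 4: conn=15 S1=33 S2=37 S3=22 blocked=[]
Op 5: conn=-4 S1=33 S2=18 S3=22 blocked=[1, 2, 3]
Op 6: conn=-4 S1=33 S2=18 S3=29 blocked=[1, 2, 3]
Op 7: conn=-4 S1=33 S2=39 S3=29 blocked=[1, 2, 3]
Op 8: conn=-11 S1=33 S2=32 S3=29 blocked=[1, 2, 3]
Op 9: conn=-11 S1=52 S2=32 S3=29 blocked=[1, 2, 3]
Op 10: conn=-28 S1=52 S2=32 S3=12 blocked=[1, 2, 3]
Op 11: conn=-37 S1=52 S2=32 S3=3 blocked=[1, 2, 3]
Op 12: conn=-50 S1=52 S2=19 S3=3 blocked=[1, 2, 3]
Op 13: conn=-50 S1=52 S2=36 S3=3 blocked=[1, 2, 3]

Answer: -50 52 36 3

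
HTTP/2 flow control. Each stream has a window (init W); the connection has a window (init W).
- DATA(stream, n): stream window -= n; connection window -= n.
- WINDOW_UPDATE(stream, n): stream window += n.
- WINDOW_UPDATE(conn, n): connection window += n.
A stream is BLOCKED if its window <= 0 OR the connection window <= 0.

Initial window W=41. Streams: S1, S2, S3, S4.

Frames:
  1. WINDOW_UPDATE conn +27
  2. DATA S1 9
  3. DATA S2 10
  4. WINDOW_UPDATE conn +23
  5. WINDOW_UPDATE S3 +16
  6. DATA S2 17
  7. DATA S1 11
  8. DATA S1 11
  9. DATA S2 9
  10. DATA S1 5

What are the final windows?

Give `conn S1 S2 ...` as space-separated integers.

Op 1: conn=68 S1=41 S2=41 S3=41 S4=41 blocked=[]
Op 2: conn=59 S1=32 S2=41 S3=41 S4=41 blocked=[]
Op 3: conn=49 S1=32 S2=31 S3=41 S4=41 blocked=[]
Op 4: conn=72 S1=32 S2=31 S3=41 S4=41 blocked=[]
Op 5: conn=72 S1=32 S2=31 S3=57 S4=41 blocked=[]
Op 6: conn=55 S1=32 S2=14 S3=57 S4=41 blocked=[]
Op 7: conn=44 S1=21 S2=14 S3=57 S4=41 blocked=[]
Op 8: conn=33 S1=10 S2=14 S3=57 S4=41 blocked=[]
Op 9: conn=24 S1=10 S2=5 S3=57 S4=41 blocked=[]
Op 10: conn=19 S1=5 S2=5 S3=57 S4=41 blocked=[]

Answer: 19 5 5 57 41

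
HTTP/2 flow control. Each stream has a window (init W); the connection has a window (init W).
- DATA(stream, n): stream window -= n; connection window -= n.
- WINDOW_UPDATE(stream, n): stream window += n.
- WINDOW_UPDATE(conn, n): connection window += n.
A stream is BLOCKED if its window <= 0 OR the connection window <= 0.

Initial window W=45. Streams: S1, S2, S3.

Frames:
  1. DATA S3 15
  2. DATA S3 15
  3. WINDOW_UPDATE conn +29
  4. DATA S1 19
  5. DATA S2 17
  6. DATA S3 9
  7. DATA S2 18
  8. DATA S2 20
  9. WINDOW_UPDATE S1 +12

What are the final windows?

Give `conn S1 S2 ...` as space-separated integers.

Answer: -39 38 -10 6

Derivation:
Op 1: conn=30 S1=45 S2=45 S3=30 blocked=[]
Op 2: conn=15 S1=45 S2=45 S3=15 blocked=[]
Op 3: conn=44 S1=45 S2=45 S3=15 blocked=[]
Op 4: conn=25 S1=26 S2=45 S3=15 blocked=[]
Op 5: conn=8 S1=26 S2=28 S3=15 blocked=[]
Op 6: conn=-1 S1=26 S2=28 S3=6 blocked=[1, 2, 3]
Op 7: conn=-19 S1=26 S2=10 S3=6 blocked=[1, 2, 3]
Op 8: conn=-39 S1=26 S2=-10 S3=6 blocked=[1, 2, 3]
Op 9: conn=-39 S1=38 S2=-10 S3=6 blocked=[1, 2, 3]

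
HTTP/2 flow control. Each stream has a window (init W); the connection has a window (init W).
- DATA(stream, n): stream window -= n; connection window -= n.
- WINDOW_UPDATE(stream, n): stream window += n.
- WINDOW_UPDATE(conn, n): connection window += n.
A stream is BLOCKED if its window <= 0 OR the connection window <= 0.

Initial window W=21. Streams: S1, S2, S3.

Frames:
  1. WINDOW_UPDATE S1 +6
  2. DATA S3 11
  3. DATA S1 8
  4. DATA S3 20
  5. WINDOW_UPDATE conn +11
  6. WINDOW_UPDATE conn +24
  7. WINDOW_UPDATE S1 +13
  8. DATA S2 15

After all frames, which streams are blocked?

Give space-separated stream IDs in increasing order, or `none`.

Answer: S3

Derivation:
Op 1: conn=21 S1=27 S2=21 S3=21 blocked=[]
Op 2: conn=10 S1=27 S2=21 S3=10 blocked=[]
Op 3: conn=2 S1=19 S2=21 S3=10 blocked=[]
Op 4: conn=-18 S1=19 S2=21 S3=-10 blocked=[1, 2, 3]
Op 5: conn=-7 S1=19 S2=21 S3=-10 blocked=[1, 2, 3]
Op 6: conn=17 S1=19 S2=21 S3=-10 blocked=[3]
Op 7: conn=17 S1=32 S2=21 S3=-10 blocked=[3]
Op 8: conn=2 S1=32 S2=6 S3=-10 blocked=[3]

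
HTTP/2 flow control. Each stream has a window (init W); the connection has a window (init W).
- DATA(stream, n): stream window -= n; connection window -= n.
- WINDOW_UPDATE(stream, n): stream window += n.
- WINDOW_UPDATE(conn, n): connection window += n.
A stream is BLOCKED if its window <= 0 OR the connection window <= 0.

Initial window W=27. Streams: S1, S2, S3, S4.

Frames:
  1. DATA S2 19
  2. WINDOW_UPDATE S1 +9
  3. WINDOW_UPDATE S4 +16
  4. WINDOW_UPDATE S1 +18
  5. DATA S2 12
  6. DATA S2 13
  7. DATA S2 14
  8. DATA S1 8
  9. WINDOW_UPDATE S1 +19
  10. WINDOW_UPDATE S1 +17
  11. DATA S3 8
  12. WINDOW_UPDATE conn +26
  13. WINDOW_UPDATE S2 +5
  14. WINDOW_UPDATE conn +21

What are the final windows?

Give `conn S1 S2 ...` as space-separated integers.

Answer: 0 82 -26 19 43

Derivation:
Op 1: conn=8 S1=27 S2=8 S3=27 S4=27 blocked=[]
Op 2: conn=8 S1=36 S2=8 S3=27 S4=27 blocked=[]
Op 3: conn=8 S1=36 S2=8 S3=27 S4=43 blocked=[]
Op 4: conn=8 S1=54 S2=8 S3=27 S4=43 blocked=[]
Op 5: conn=-4 S1=54 S2=-4 S3=27 S4=43 blocked=[1, 2, 3, 4]
Op 6: conn=-17 S1=54 S2=-17 S3=27 S4=43 blocked=[1, 2, 3, 4]
Op 7: conn=-31 S1=54 S2=-31 S3=27 S4=43 blocked=[1, 2, 3, 4]
Op 8: conn=-39 S1=46 S2=-31 S3=27 S4=43 blocked=[1, 2, 3, 4]
Op 9: conn=-39 S1=65 S2=-31 S3=27 S4=43 blocked=[1, 2, 3, 4]
Op 10: conn=-39 S1=82 S2=-31 S3=27 S4=43 blocked=[1, 2, 3, 4]
Op 11: conn=-47 S1=82 S2=-31 S3=19 S4=43 blocked=[1, 2, 3, 4]
Op 12: conn=-21 S1=82 S2=-31 S3=19 S4=43 blocked=[1, 2, 3, 4]
Op 13: conn=-21 S1=82 S2=-26 S3=19 S4=43 blocked=[1, 2, 3, 4]
Op 14: conn=0 S1=82 S2=-26 S3=19 S4=43 blocked=[1, 2, 3, 4]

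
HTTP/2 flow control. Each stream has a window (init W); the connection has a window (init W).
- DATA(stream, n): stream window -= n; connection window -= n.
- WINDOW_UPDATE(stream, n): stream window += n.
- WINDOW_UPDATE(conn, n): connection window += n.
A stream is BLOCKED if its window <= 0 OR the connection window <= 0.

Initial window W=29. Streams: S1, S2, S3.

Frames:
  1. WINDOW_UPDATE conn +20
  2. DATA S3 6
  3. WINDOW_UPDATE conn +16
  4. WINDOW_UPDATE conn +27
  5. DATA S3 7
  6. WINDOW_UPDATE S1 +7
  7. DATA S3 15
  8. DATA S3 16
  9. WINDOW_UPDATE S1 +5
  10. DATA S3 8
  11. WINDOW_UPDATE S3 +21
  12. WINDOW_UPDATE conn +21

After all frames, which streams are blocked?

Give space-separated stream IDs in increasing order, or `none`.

Op 1: conn=49 S1=29 S2=29 S3=29 blocked=[]
Op 2: conn=43 S1=29 S2=29 S3=23 blocked=[]
Op 3: conn=59 S1=29 S2=29 S3=23 blocked=[]
Op 4: conn=86 S1=29 S2=29 S3=23 blocked=[]
Op 5: conn=79 S1=29 S2=29 S3=16 blocked=[]
Op 6: conn=79 S1=36 S2=29 S3=16 blocked=[]
Op 7: conn=64 S1=36 S2=29 S3=1 blocked=[]
Op 8: conn=48 S1=36 S2=29 S3=-15 blocked=[3]
Op 9: conn=48 S1=41 S2=29 S3=-15 blocked=[3]
Op 10: conn=40 S1=41 S2=29 S3=-23 blocked=[3]
Op 11: conn=40 S1=41 S2=29 S3=-2 blocked=[3]
Op 12: conn=61 S1=41 S2=29 S3=-2 blocked=[3]

Answer: S3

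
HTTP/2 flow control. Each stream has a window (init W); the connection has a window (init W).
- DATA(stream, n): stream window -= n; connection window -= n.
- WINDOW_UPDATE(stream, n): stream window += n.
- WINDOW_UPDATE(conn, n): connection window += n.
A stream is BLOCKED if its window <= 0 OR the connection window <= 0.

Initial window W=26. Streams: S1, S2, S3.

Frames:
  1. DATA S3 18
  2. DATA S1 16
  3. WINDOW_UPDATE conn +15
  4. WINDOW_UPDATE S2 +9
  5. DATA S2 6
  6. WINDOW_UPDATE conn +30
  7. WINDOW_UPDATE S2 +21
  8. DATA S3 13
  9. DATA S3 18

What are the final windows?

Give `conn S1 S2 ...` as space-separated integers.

Answer: 0 10 50 -23

Derivation:
Op 1: conn=8 S1=26 S2=26 S3=8 blocked=[]
Op 2: conn=-8 S1=10 S2=26 S3=8 blocked=[1, 2, 3]
Op 3: conn=7 S1=10 S2=26 S3=8 blocked=[]
Op 4: conn=7 S1=10 S2=35 S3=8 blocked=[]
Op 5: conn=1 S1=10 S2=29 S3=8 blocked=[]
Op 6: conn=31 S1=10 S2=29 S3=8 blocked=[]
Op 7: conn=31 S1=10 S2=50 S3=8 blocked=[]
Op 8: conn=18 S1=10 S2=50 S3=-5 blocked=[3]
Op 9: conn=0 S1=10 S2=50 S3=-23 blocked=[1, 2, 3]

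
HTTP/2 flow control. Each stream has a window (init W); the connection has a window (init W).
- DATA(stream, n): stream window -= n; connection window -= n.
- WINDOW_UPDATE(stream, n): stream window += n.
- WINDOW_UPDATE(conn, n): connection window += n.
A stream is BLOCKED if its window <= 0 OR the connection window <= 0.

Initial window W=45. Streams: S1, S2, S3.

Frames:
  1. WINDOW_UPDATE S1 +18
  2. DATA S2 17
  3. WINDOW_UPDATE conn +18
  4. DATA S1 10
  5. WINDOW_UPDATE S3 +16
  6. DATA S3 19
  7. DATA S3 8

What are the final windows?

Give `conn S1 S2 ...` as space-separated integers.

Op 1: conn=45 S1=63 S2=45 S3=45 blocked=[]
Op 2: conn=28 S1=63 S2=28 S3=45 blocked=[]
Op 3: conn=46 S1=63 S2=28 S3=45 blocked=[]
Op 4: conn=36 S1=53 S2=28 S3=45 blocked=[]
Op 5: conn=36 S1=53 S2=28 S3=61 blocked=[]
Op 6: conn=17 S1=53 S2=28 S3=42 blocked=[]
Op 7: conn=9 S1=53 S2=28 S3=34 blocked=[]

Answer: 9 53 28 34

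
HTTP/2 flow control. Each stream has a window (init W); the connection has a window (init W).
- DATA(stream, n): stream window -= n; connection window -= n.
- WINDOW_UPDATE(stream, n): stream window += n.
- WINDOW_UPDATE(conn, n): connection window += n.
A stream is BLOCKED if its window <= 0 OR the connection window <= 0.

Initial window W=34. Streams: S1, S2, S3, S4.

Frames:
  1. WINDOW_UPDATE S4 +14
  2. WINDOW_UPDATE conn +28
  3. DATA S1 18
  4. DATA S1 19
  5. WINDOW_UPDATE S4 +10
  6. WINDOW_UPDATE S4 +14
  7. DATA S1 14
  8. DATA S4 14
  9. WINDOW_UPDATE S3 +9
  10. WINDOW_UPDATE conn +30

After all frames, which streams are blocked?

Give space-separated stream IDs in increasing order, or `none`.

Op 1: conn=34 S1=34 S2=34 S3=34 S4=48 blocked=[]
Op 2: conn=62 S1=34 S2=34 S3=34 S4=48 blocked=[]
Op 3: conn=44 S1=16 S2=34 S3=34 S4=48 blocked=[]
Op 4: conn=25 S1=-3 S2=34 S3=34 S4=48 blocked=[1]
Op 5: conn=25 S1=-3 S2=34 S3=34 S4=58 blocked=[1]
Op 6: conn=25 S1=-3 S2=34 S3=34 S4=72 blocked=[1]
Op 7: conn=11 S1=-17 S2=34 S3=34 S4=72 blocked=[1]
Op 8: conn=-3 S1=-17 S2=34 S3=34 S4=58 blocked=[1, 2, 3, 4]
Op 9: conn=-3 S1=-17 S2=34 S3=43 S4=58 blocked=[1, 2, 3, 4]
Op 10: conn=27 S1=-17 S2=34 S3=43 S4=58 blocked=[1]

Answer: S1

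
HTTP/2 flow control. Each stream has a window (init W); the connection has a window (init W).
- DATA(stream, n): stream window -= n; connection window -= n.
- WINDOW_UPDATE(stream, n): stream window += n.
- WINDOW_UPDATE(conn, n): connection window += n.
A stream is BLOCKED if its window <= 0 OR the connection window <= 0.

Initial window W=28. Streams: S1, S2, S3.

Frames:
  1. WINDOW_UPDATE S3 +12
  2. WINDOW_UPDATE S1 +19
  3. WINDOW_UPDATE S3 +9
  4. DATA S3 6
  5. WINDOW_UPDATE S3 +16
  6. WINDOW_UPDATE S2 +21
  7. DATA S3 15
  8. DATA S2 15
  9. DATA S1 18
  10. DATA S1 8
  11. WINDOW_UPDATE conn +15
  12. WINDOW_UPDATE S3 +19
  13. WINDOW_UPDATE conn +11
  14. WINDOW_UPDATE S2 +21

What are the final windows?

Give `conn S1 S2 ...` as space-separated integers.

Op 1: conn=28 S1=28 S2=28 S3=40 blocked=[]
Op 2: conn=28 S1=47 S2=28 S3=40 blocked=[]
Op 3: conn=28 S1=47 S2=28 S3=49 blocked=[]
Op 4: conn=22 S1=47 S2=28 S3=43 blocked=[]
Op 5: conn=22 S1=47 S2=28 S3=59 blocked=[]
Op 6: conn=22 S1=47 S2=49 S3=59 blocked=[]
Op 7: conn=7 S1=47 S2=49 S3=44 blocked=[]
Op 8: conn=-8 S1=47 S2=34 S3=44 blocked=[1, 2, 3]
Op 9: conn=-26 S1=29 S2=34 S3=44 blocked=[1, 2, 3]
Op 10: conn=-34 S1=21 S2=34 S3=44 blocked=[1, 2, 3]
Op 11: conn=-19 S1=21 S2=34 S3=44 blocked=[1, 2, 3]
Op 12: conn=-19 S1=21 S2=34 S3=63 blocked=[1, 2, 3]
Op 13: conn=-8 S1=21 S2=34 S3=63 blocked=[1, 2, 3]
Op 14: conn=-8 S1=21 S2=55 S3=63 blocked=[1, 2, 3]

Answer: -8 21 55 63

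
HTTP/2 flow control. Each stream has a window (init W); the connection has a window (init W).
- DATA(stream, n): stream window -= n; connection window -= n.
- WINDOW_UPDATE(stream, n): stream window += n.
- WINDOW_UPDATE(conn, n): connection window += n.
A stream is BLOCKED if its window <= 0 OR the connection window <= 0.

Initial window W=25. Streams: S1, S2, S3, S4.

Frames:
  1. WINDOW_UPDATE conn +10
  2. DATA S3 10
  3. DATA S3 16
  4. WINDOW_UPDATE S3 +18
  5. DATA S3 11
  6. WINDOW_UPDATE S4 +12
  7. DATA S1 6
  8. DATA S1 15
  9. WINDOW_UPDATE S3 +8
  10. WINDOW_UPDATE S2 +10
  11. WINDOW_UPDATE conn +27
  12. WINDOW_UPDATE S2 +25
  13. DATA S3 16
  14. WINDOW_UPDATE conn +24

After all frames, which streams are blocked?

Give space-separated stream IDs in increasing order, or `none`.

Op 1: conn=35 S1=25 S2=25 S3=25 S4=25 blocked=[]
Op 2: conn=25 S1=25 S2=25 S3=15 S4=25 blocked=[]
Op 3: conn=9 S1=25 S2=25 S3=-1 S4=25 blocked=[3]
Op 4: conn=9 S1=25 S2=25 S3=17 S4=25 blocked=[]
Op 5: conn=-2 S1=25 S2=25 S3=6 S4=25 blocked=[1, 2, 3, 4]
Op 6: conn=-2 S1=25 S2=25 S3=6 S4=37 blocked=[1, 2, 3, 4]
Op 7: conn=-8 S1=19 S2=25 S3=6 S4=37 blocked=[1, 2, 3, 4]
Op 8: conn=-23 S1=4 S2=25 S3=6 S4=37 blocked=[1, 2, 3, 4]
Op 9: conn=-23 S1=4 S2=25 S3=14 S4=37 blocked=[1, 2, 3, 4]
Op 10: conn=-23 S1=4 S2=35 S3=14 S4=37 blocked=[1, 2, 3, 4]
Op 11: conn=4 S1=4 S2=35 S3=14 S4=37 blocked=[]
Op 12: conn=4 S1=4 S2=60 S3=14 S4=37 blocked=[]
Op 13: conn=-12 S1=4 S2=60 S3=-2 S4=37 blocked=[1, 2, 3, 4]
Op 14: conn=12 S1=4 S2=60 S3=-2 S4=37 blocked=[3]

Answer: S3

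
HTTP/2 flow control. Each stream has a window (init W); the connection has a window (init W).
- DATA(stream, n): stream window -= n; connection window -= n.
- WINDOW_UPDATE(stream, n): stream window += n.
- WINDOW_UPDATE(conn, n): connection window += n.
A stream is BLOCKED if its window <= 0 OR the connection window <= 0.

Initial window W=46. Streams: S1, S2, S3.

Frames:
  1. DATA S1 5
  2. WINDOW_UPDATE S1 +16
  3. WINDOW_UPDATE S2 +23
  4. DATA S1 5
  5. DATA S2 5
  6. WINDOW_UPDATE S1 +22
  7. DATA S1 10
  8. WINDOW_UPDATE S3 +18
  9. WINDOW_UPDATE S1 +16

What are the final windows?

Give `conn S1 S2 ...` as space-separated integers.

Op 1: conn=41 S1=41 S2=46 S3=46 blocked=[]
Op 2: conn=41 S1=57 S2=46 S3=46 blocked=[]
Op 3: conn=41 S1=57 S2=69 S3=46 blocked=[]
Op 4: conn=36 S1=52 S2=69 S3=46 blocked=[]
Op 5: conn=31 S1=52 S2=64 S3=46 blocked=[]
Op 6: conn=31 S1=74 S2=64 S3=46 blocked=[]
Op 7: conn=21 S1=64 S2=64 S3=46 blocked=[]
Op 8: conn=21 S1=64 S2=64 S3=64 blocked=[]
Op 9: conn=21 S1=80 S2=64 S3=64 blocked=[]

Answer: 21 80 64 64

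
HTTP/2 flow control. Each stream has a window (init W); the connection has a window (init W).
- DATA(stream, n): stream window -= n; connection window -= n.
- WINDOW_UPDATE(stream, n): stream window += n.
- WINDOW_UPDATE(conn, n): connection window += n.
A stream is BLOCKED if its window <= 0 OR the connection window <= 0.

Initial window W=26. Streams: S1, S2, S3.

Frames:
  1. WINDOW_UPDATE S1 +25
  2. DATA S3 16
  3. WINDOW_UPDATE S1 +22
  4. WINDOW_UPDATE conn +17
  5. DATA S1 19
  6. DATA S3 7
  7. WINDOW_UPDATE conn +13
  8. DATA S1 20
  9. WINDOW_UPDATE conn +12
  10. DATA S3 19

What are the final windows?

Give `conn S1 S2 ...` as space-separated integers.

Op 1: conn=26 S1=51 S2=26 S3=26 blocked=[]
Op 2: conn=10 S1=51 S2=26 S3=10 blocked=[]
Op 3: conn=10 S1=73 S2=26 S3=10 blocked=[]
Op 4: conn=27 S1=73 S2=26 S3=10 blocked=[]
Op 5: conn=8 S1=54 S2=26 S3=10 blocked=[]
Op 6: conn=1 S1=54 S2=26 S3=3 blocked=[]
Op 7: conn=14 S1=54 S2=26 S3=3 blocked=[]
Op 8: conn=-6 S1=34 S2=26 S3=3 blocked=[1, 2, 3]
Op 9: conn=6 S1=34 S2=26 S3=3 blocked=[]
Op 10: conn=-13 S1=34 S2=26 S3=-16 blocked=[1, 2, 3]

Answer: -13 34 26 -16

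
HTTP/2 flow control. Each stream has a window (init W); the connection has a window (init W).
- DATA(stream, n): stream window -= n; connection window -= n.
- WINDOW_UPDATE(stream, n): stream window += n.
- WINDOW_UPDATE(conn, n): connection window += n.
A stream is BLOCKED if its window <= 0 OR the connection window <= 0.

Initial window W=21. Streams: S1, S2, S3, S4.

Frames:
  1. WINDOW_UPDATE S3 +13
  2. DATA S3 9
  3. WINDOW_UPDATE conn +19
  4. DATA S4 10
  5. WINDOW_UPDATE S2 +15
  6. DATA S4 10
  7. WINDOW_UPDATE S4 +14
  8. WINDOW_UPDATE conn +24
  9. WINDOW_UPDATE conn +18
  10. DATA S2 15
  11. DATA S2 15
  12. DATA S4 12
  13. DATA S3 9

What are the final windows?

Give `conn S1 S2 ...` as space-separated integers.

Op 1: conn=21 S1=21 S2=21 S3=34 S4=21 blocked=[]
Op 2: conn=12 S1=21 S2=21 S3=25 S4=21 blocked=[]
Op 3: conn=31 S1=21 S2=21 S3=25 S4=21 blocked=[]
Op 4: conn=21 S1=21 S2=21 S3=25 S4=11 blocked=[]
Op 5: conn=21 S1=21 S2=36 S3=25 S4=11 blocked=[]
Op 6: conn=11 S1=21 S2=36 S3=25 S4=1 blocked=[]
Op 7: conn=11 S1=21 S2=36 S3=25 S4=15 blocked=[]
Op 8: conn=35 S1=21 S2=36 S3=25 S4=15 blocked=[]
Op 9: conn=53 S1=21 S2=36 S3=25 S4=15 blocked=[]
Op 10: conn=38 S1=21 S2=21 S3=25 S4=15 blocked=[]
Op 11: conn=23 S1=21 S2=6 S3=25 S4=15 blocked=[]
Op 12: conn=11 S1=21 S2=6 S3=25 S4=3 blocked=[]
Op 13: conn=2 S1=21 S2=6 S3=16 S4=3 blocked=[]

Answer: 2 21 6 16 3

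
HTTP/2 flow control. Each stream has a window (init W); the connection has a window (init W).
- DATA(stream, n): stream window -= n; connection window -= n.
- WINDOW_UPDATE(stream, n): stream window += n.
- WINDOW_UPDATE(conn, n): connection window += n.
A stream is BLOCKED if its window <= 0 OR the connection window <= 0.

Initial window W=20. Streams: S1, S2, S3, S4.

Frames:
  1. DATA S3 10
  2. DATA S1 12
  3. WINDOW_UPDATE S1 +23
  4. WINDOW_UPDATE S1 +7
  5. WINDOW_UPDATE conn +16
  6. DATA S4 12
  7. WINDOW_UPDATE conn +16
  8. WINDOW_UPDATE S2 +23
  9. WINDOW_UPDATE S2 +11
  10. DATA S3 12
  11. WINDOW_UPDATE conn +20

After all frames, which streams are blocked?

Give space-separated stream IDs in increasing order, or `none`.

Op 1: conn=10 S1=20 S2=20 S3=10 S4=20 blocked=[]
Op 2: conn=-2 S1=8 S2=20 S3=10 S4=20 blocked=[1, 2, 3, 4]
Op 3: conn=-2 S1=31 S2=20 S3=10 S4=20 blocked=[1, 2, 3, 4]
Op 4: conn=-2 S1=38 S2=20 S3=10 S4=20 blocked=[1, 2, 3, 4]
Op 5: conn=14 S1=38 S2=20 S3=10 S4=20 blocked=[]
Op 6: conn=2 S1=38 S2=20 S3=10 S4=8 blocked=[]
Op 7: conn=18 S1=38 S2=20 S3=10 S4=8 blocked=[]
Op 8: conn=18 S1=38 S2=43 S3=10 S4=8 blocked=[]
Op 9: conn=18 S1=38 S2=54 S3=10 S4=8 blocked=[]
Op 10: conn=6 S1=38 S2=54 S3=-2 S4=8 blocked=[3]
Op 11: conn=26 S1=38 S2=54 S3=-2 S4=8 blocked=[3]

Answer: S3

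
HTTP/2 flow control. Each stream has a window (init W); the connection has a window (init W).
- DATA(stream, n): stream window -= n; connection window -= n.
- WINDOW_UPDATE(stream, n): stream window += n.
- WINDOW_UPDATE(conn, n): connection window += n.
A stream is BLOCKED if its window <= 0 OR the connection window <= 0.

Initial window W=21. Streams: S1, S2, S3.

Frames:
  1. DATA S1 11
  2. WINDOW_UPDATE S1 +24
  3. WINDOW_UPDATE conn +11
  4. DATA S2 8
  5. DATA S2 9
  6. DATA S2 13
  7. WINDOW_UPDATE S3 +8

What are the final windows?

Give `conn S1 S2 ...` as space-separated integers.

Op 1: conn=10 S1=10 S2=21 S3=21 blocked=[]
Op 2: conn=10 S1=34 S2=21 S3=21 blocked=[]
Op 3: conn=21 S1=34 S2=21 S3=21 blocked=[]
Op 4: conn=13 S1=34 S2=13 S3=21 blocked=[]
Op 5: conn=4 S1=34 S2=4 S3=21 blocked=[]
Op 6: conn=-9 S1=34 S2=-9 S3=21 blocked=[1, 2, 3]
Op 7: conn=-9 S1=34 S2=-9 S3=29 blocked=[1, 2, 3]

Answer: -9 34 -9 29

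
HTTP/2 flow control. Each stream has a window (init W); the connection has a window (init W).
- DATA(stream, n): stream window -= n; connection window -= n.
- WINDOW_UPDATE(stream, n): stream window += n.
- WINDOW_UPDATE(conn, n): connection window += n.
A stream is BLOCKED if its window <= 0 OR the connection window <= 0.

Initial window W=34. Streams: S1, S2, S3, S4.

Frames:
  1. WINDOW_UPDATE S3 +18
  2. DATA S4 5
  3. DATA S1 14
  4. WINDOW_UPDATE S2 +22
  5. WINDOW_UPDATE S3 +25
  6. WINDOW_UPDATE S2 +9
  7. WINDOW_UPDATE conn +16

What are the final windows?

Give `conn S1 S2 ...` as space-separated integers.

Op 1: conn=34 S1=34 S2=34 S3=52 S4=34 blocked=[]
Op 2: conn=29 S1=34 S2=34 S3=52 S4=29 blocked=[]
Op 3: conn=15 S1=20 S2=34 S3=52 S4=29 blocked=[]
Op 4: conn=15 S1=20 S2=56 S3=52 S4=29 blocked=[]
Op 5: conn=15 S1=20 S2=56 S3=77 S4=29 blocked=[]
Op 6: conn=15 S1=20 S2=65 S3=77 S4=29 blocked=[]
Op 7: conn=31 S1=20 S2=65 S3=77 S4=29 blocked=[]

Answer: 31 20 65 77 29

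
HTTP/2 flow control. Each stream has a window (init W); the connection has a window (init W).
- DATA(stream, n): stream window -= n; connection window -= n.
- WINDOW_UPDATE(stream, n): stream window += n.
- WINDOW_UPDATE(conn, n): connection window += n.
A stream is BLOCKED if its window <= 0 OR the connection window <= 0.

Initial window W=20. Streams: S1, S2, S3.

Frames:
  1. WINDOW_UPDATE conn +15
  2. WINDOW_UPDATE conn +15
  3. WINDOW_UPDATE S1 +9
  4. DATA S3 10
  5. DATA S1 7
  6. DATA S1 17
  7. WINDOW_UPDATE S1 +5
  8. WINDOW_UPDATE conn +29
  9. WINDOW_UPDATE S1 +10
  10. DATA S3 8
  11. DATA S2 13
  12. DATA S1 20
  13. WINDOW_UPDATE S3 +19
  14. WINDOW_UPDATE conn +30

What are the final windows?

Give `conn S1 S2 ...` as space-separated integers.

Answer: 34 0 7 21

Derivation:
Op 1: conn=35 S1=20 S2=20 S3=20 blocked=[]
Op 2: conn=50 S1=20 S2=20 S3=20 blocked=[]
Op 3: conn=50 S1=29 S2=20 S3=20 blocked=[]
Op 4: conn=40 S1=29 S2=20 S3=10 blocked=[]
Op 5: conn=33 S1=22 S2=20 S3=10 blocked=[]
Op 6: conn=16 S1=5 S2=20 S3=10 blocked=[]
Op 7: conn=16 S1=10 S2=20 S3=10 blocked=[]
Op 8: conn=45 S1=10 S2=20 S3=10 blocked=[]
Op 9: conn=45 S1=20 S2=20 S3=10 blocked=[]
Op 10: conn=37 S1=20 S2=20 S3=2 blocked=[]
Op 11: conn=24 S1=20 S2=7 S3=2 blocked=[]
Op 12: conn=4 S1=0 S2=7 S3=2 blocked=[1]
Op 13: conn=4 S1=0 S2=7 S3=21 blocked=[1]
Op 14: conn=34 S1=0 S2=7 S3=21 blocked=[1]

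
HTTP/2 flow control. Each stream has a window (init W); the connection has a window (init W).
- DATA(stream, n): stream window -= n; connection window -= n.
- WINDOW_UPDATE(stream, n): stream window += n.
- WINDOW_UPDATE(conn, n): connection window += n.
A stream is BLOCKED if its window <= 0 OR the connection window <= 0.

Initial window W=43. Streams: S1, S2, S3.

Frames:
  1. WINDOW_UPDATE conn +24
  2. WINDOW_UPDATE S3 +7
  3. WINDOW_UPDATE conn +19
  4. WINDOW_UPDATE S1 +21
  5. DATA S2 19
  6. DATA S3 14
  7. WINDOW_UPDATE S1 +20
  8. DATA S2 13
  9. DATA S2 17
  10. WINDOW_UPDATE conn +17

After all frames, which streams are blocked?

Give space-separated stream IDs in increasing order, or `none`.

Op 1: conn=67 S1=43 S2=43 S3=43 blocked=[]
Op 2: conn=67 S1=43 S2=43 S3=50 blocked=[]
Op 3: conn=86 S1=43 S2=43 S3=50 blocked=[]
Op 4: conn=86 S1=64 S2=43 S3=50 blocked=[]
Op 5: conn=67 S1=64 S2=24 S3=50 blocked=[]
Op 6: conn=53 S1=64 S2=24 S3=36 blocked=[]
Op 7: conn=53 S1=84 S2=24 S3=36 blocked=[]
Op 8: conn=40 S1=84 S2=11 S3=36 blocked=[]
Op 9: conn=23 S1=84 S2=-6 S3=36 blocked=[2]
Op 10: conn=40 S1=84 S2=-6 S3=36 blocked=[2]

Answer: S2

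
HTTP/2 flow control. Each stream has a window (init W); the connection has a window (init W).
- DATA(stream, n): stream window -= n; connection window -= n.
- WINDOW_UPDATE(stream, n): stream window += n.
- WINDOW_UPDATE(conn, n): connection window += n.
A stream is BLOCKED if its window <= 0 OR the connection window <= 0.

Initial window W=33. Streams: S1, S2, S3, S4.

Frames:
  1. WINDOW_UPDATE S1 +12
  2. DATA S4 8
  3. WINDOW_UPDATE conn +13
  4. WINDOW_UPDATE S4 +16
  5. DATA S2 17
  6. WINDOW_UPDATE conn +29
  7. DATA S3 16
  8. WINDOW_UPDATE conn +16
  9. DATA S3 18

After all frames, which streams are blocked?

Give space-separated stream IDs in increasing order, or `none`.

Answer: S3

Derivation:
Op 1: conn=33 S1=45 S2=33 S3=33 S4=33 blocked=[]
Op 2: conn=25 S1=45 S2=33 S3=33 S4=25 blocked=[]
Op 3: conn=38 S1=45 S2=33 S3=33 S4=25 blocked=[]
Op 4: conn=38 S1=45 S2=33 S3=33 S4=41 blocked=[]
Op 5: conn=21 S1=45 S2=16 S3=33 S4=41 blocked=[]
Op 6: conn=50 S1=45 S2=16 S3=33 S4=41 blocked=[]
Op 7: conn=34 S1=45 S2=16 S3=17 S4=41 blocked=[]
Op 8: conn=50 S1=45 S2=16 S3=17 S4=41 blocked=[]
Op 9: conn=32 S1=45 S2=16 S3=-1 S4=41 blocked=[3]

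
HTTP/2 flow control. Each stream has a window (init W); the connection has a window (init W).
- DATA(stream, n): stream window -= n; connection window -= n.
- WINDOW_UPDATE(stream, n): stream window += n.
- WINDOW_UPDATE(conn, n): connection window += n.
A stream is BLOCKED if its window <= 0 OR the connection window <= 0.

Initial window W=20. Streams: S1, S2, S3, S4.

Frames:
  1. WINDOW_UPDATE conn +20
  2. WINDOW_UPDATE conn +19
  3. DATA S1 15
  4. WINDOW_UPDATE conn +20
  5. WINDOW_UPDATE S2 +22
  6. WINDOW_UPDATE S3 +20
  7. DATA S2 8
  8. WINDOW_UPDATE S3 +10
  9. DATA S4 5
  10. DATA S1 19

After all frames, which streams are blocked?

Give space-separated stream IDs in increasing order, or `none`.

Op 1: conn=40 S1=20 S2=20 S3=20 S4=20 blocked=[]
Op 2: conn=59 S1=20 S2=20 S3=20 S4=20 blocked=[]
Op 3: conn=44 S1=5 S2=20 S3=20 S4=20 blocked=[]
Op 4: conn=64 S1=5 S2=20 S3=20 S4=20 blocked=[]
Op 5: conn=64 S1=5 S2=42 S3=20 S4=20 blocked=[]
Op 6: conn=64 S1=5 S2=42 S3=40 S4=20 blocked=[]
Op 7: conn=56 S1=5 S2=34 S3=40 S4=20 blocked=[]
Op 8: conn=56 S1=5 S2=34 S3=50 S4=20 blocked=[]
Op 9: conn=51 S1=5 S2=34 S3=50 S4=15 blocked=[]
Op 10: conn=32 S1=-14 S2=34 S3=50 S4=15 blocked=[1]

Answer: S1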